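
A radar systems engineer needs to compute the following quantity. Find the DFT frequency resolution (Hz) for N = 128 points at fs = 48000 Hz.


DFT frequency resolution:
df = fs / N
   = 48000 / 128
   = 375.0 Hz

375.0 Hz


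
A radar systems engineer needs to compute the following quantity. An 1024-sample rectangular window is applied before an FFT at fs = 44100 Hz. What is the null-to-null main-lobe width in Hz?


Main lobe width for a rectangular window:
Width = 2 * fs / N
      = 2 * 44100 / 1024
      = 88200 / 1024
      = 86.133 Hz

86.133 Hz


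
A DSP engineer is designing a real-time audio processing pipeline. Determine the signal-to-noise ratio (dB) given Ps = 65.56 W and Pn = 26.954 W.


SNR in decibels:
SNR = 10 * log10(Ps / Pn)
    = 10 * log10(65.56 / 26.954)
    = 10 * log10(2.4323)
    = 10 * 0.386
    = 3.86 dB

3.86 dB


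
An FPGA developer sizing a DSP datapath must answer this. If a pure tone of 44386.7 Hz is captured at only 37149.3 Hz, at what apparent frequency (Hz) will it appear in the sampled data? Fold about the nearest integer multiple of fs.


Compute the nearest integer multiple of fs to the signal:
n = round(44386.7 / 37149.3) = 1
f_alias = |44386.7 - 1 * 37149.3|
        = |44386.7 - 37149.3|
        = 7237.4 Hz

7237.4


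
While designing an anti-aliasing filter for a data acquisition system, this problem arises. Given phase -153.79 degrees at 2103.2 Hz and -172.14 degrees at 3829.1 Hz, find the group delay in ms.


Group delay from phase difference:
tau = -d(phi)/d(omega)
d(phi) = -18.35 deg = -0.320268 rad
d(omega) = 2*pi*(3829.1 - 2103.2) = 10844.1495 rad/s
tau = -(-0.320268) / 10844.1495
    = 0.0295 ms

0.0295 ms


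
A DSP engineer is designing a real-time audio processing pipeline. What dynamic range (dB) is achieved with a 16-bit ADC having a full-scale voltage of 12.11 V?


Dynamic range from full-scale to LSB:
V_min = V_max / 2^bits = 12.11 / 2^16
DR = 20 * log10(V_max / V_min)
   = 20 * log10(2^16)
   = 20 * 16 * log10(2)
   = 96.33 dB

96.33 dB


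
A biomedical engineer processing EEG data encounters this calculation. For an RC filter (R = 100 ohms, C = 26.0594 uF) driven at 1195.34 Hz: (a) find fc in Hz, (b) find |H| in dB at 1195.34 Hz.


Step 1 — cutoff frequency:
fc = 1 / (2*pi*R*C)
C = 26.0594 uF = 2.60594e-05 F
fc = 1 / (2*pi*100*2.60594e-05)
   = 61.0739 Hz

Step 2 — magnitude at f = 1195.34 Hz:
|H(f)| = 1 / sqrt(1 + (f/fc)^2)
f/fc = 1195.34 / 61.0739 = 19.572027
|H| = 1 / sqrt(1 + 383.064241) = 0.0510268
|H|_dB = 20*log10(0.0510268) = -25.84 dB

fc = 61.0739 Hz; |H(1195.34 Hz)| = -25.84 dB


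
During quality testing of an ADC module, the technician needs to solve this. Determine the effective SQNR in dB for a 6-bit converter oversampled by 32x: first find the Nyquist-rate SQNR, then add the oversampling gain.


Step 1 — baseline SQNR at Nyquist:
SQNR_base = 6.02*N + 1.76
          = 6.02*6 + 1.76
          = 37.88 dB

Step 2 — oversampling processing gain:
G = 10*log10(OSR) = 10*log10(32) = 15.05 dB

Step 3 — total:
SQNR_total = 37.88 + 15.05 = 52.93 dB

Base SQNR = 37.88 dB; oversampled SQNR = 52.93 dB


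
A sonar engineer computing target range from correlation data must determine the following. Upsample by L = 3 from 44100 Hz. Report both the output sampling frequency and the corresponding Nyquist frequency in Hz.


Step 1 — output sample rate after interpolation by L:
fs_out = L * fs_in = 3 * 44100 = 132300 Hz

Step 2 — Nyquist frequency of the output stream:
f_Nyq = fs_out / 2 = 132300 / 2 = 66150.0 Hz

fs_out = 132300 Hz; f_Nyquist = 66150.0 Hz


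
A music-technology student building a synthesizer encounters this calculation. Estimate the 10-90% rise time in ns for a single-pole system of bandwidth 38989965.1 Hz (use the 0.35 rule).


Rise time from bandwidth relationship:
tr = 0.35 / BW
   = 0.35 / 38989965.1
   = 8.976668717e-09 s
   = 8.9767 ns

8.9767 ns


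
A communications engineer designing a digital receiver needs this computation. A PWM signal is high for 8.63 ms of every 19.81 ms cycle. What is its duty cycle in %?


Duty cycle as a percentage:
DC = (t_on / T) * 100
   = (8.63 / 19.81) * 100
   = 0.435639 * 100
   = 43.56 %

43.56 %


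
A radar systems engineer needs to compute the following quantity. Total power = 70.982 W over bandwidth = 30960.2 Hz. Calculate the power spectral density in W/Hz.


Power spectral density:
PSD = P / BW
    = 70.982 / 30960.2
    = 0.00229269 W/Hz

0.00229269 W/Hz


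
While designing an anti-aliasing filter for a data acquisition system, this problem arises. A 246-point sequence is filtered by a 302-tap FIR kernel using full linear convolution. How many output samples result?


Linear convolution output length:
L = N + M - 1
  = 246 + 302 - 1
  = 547 samples

547


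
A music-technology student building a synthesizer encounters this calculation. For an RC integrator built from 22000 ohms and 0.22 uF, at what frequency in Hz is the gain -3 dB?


Cutoff frequency of a first-order RC filter:
fc = 1 / (2 * pi * R * C)
C = 0.22 uF = 2.2e-07 F
fc = 1 / (2 * pi * 22000 * 2.2e-07)
   = 1 / 0.030410616886749
   = 32.883253 Hz

32.883253 Hz


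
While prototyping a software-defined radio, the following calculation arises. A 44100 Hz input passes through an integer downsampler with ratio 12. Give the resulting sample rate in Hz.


Decimation reduces the sample rate:
fs_out = fs_in / M
       = 44100 / 12
       = 3675.0 Hz

3675.0 Hz


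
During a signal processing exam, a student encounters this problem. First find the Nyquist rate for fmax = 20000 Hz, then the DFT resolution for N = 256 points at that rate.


Step 1 — Nyquist sampling rate:
fs = 2 * fmax = 2 * 20000 = 40000 Hz

Step 2 — DFT bin spacing:
df = fs / N = 40000 / 256 = 156.25 Hz

156.25 Hz


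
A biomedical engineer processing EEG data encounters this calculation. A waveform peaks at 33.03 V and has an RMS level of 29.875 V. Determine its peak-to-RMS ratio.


Crest factor is the ratio of peak to RMS:
CF = V_peak / V_rms
   = 33.03 / 29.875
   = 1.1056

1.1056


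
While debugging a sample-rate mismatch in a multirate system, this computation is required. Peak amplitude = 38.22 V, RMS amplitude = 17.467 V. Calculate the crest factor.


Crest factor is the ratio of peak to RMS:
CF = V_peak / V_rms
   = 38.22 / 17.467
   = 2.1881

2.1881


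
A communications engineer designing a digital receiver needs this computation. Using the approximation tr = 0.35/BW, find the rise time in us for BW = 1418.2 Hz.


Rise time from bandwidth relationship:
tr = 0.35 / BW
   = 0.35 / 1418.2
   = 0.0002467917078 s
   = 246.7917 us

246.7917 us


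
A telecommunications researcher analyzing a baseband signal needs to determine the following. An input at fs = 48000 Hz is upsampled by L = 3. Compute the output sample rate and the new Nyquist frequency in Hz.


Step 1 — output sample rate after interpolation by L:
fs_out = L * fs_in = 3 * 48000 = 144000 Hz

Step 2 — Nyquist frequency of the output stream:
f_Nyq = fs_out / 2 = 144000 / 2 = 72000.0 Hz

fs_out = 144000 Hz; f_Nyquist = 72000.0 Hz


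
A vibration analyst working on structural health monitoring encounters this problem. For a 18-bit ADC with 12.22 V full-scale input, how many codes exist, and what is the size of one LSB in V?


Step 1 — number of quantization levels:
L = 2^N = 2^18 = 262144

Step 2 — LSB step size:
delta = Vfs / L
      = 12.22 / 262144
      = 4.662e-05 V

Levels = 262144; step size = 4.662e-05 V


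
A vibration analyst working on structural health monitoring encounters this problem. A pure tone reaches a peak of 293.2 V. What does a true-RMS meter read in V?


RMS voltage for a sinusoidal waveform:
V_rms = V_peak / sqrt(2)
      = 293.2 / 1.414214
      = 207.324 V

207.324 V


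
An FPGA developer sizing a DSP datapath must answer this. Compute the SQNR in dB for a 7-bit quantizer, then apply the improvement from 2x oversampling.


Step 1 — baseline SQNR at Nyquist:
SQNR_base = 6.02*N + 1.76
          = 6.02*7 + 1.76
          = 43.9 dB

Step 2 — oversampling processing gain:
G = 10*log10(OSR) = 10*log10(2) = 3.01 dB

Step 3 — total:
SQNR_total = 43.9 + 3.01 = 46.91 dB

Base SQNR = 43.9 dB; oversampled SQNR = 46.91 dB


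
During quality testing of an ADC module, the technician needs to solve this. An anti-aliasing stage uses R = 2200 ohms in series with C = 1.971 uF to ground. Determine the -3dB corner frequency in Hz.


Cutoff frequency of a first-order RC filter:
fc = 1 / (2 * pi * R * C)
C = 1.971 uF = 1.971e-06 F
fc = 1 / (2 * pi * 2200 * 1.971e-06)
   = 1 / 0.027245148128992
   = 36.703783 Hz

36.703783 Hz


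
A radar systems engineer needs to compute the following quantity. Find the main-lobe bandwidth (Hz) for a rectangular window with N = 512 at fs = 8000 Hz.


Main lobe width for a rectangular window:
Width = 2 * fs / N
      = 2 * 8000 / 512
      = 16000 / 512
      = 31.25 Hz

31.25 Hz


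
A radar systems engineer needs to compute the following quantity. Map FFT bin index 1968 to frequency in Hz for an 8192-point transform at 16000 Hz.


Frequency of DFT bin k:
f_k = k * fs / N
    = 1968 * 16000 / 8192
    = 31488000 / 8192
    = 3843.75 Hz

3843.75 Hz


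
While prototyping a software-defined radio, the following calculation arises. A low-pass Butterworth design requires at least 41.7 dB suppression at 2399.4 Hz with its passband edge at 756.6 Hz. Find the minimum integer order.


Butterworth filter order formula:
n = log10(10^(A/10) - 1) / (2 * log10(f_stop/f_pass))
10^(41.7/10) - 1 = 14790.0839
f_stop/f_pass = 2399.4 / 756.6 = 3.1713
n = 4.1597 -> ceil = 5

5


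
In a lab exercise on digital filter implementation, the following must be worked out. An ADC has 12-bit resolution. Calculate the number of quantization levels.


Number of quantization levels = 2^N
= 2^12
= 4096

4096


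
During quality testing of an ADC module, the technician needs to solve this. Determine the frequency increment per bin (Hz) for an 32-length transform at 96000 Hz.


DFT frequency resolution:
df = fs / N
   = 96000 / 32
   = 3000.0 Hz

3000.0 Hz


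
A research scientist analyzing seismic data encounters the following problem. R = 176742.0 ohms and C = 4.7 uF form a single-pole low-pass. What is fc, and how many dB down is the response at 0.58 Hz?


Step 1 — cutoff frequency:
fc = 1 / (2*pi*R*C)
C = 4.7 uF = 4.7e-06 F
fc = 1 / (2*pi*176742.0*4.7e-06)
   = 0.191594 Hz

Step 2 — magnitude at f = 0.58 Hz:
|H(f)| = 1 / sqrt(1 + (f/fc)^2)
f/fc = 0.58 / 0.191594 = 3.027235
|H| = 1 / sqrt(1 + 9.164152) = 0.3136638
|H|_dB = 20*log10(0.3136638) = -10.07 dB

fc = 0.191594 Hz; |H(0.58 Hz)| = -10.07 dB


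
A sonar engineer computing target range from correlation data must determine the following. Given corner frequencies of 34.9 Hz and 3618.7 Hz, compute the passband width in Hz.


Bandwidth is the difference of -3dB frequencies:
BW = f_high - f_low
   = 3618.7 - 34.9
   = 3583.8 Hz

3583.8 Hz


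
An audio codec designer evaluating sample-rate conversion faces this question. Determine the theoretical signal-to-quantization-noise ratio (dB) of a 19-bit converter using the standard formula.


Theoretical SNR for a full-scale sinusoid:
SNR = 6.02 * N + 1.76
    = 6.02 * 19 + 1.76
    = 114.38 + 1.76
    = 116.14 dB

116.14 dB


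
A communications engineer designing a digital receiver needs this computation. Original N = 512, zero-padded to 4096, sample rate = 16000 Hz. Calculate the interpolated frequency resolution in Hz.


Frequency resolution after zero-padding:
N_padded = 512 * 8 = 4096
df = fs / N_padded
   = 16000 / 4096
   = 3.9062 Hz

3.9062 Hz


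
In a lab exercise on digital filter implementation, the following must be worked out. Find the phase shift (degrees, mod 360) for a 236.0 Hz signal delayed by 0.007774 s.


Phase shift from frequency and time delay:
phi = 360 * f * t_delay
    = 360 * 236.0 * 0.007774
    = 660.48 degrees
    mod 360 = 300.48 degrees

300.48 degrees


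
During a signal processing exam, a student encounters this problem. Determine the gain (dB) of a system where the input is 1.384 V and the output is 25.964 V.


Voltage gain in dB:
G = 20 * log10(Vout / Vin)
  = 20 * log10(25.964 / 1.384)
  = 20 * log10(18.760116)
  = 20 * 1.273236
  = 25.46 dB

25.46 dB


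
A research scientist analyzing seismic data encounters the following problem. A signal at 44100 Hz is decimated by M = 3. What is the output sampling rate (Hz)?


Decimation reduces the sample rate:
fs_out = fs_in / M
       = 44100 / 3
       = 14700.0 Hz

14700.0 Hz


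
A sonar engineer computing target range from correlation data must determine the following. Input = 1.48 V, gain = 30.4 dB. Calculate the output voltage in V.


Output voltage from dB gain:
V_out = V_in * 10^(gain_dB / 20)
      = 1.48 * 10^(30.4 / 20)
      = 1.48 * 33.113112
      = 49.0074 V

49.0074 V


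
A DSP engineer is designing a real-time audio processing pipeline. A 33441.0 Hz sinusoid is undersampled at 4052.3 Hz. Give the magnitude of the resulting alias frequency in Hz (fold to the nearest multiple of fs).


Compute the nearest integer multiple of fs to the signal:
n = round(33441.0 / 4052.3) = 8
f_alias = |33441.0 - 8 * 4052.3|
        = |33441.0 - 32418.4|
        = 1022.6 Hz

1022.6


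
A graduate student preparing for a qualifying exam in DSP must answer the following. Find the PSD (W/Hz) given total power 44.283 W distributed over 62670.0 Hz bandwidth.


Power spectral density:
PSD = P / BW
    = 44.283 / 62670.0
    = 0.00070661 W/Hz

0.00070661 W/Hz


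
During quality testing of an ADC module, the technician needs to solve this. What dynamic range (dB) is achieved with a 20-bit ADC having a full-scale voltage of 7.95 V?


Dynamic range from full-scale to LSB:
V_min = V_max / 2^bits = 7.95 / 2^20
DR = 20 * log10(V_max / V_min)
   = 20 * log10(2^20)
   = 20 * 20 * log10(2)
   = 120.41 dB

120.41 dB


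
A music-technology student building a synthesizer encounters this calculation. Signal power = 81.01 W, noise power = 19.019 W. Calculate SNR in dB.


SNR in decibels:
SNR = 10 * log10(Ps / Pn)
    = 10 * log10(81.01 / 19.019)
    = 10 * log10(4.2594)
    = 10 * 0.6294
    = 6.29 dB

6.29 dB


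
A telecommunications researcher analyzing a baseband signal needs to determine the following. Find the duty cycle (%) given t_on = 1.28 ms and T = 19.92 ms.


Duty cycle as a percentage:
DC = (t_on / T) * 100
   = (1.28 / 19.92) * 100
   = 0.064257 * 100
   = 6.43 %

6.43 %


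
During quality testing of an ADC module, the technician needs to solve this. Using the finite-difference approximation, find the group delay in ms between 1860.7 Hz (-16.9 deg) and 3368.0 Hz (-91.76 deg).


Group delay from phase difference:
tau = -d(phi)/d(omega)
d(phi) = -74.86 deg = -1.306553 rad
d(omega) = 2*pi*(3368.0 - 1860.7) = 9470.6452 rad/s
tau = -(-1.306553) / 9470.6452
    = 0.138 ms

0.138 ms


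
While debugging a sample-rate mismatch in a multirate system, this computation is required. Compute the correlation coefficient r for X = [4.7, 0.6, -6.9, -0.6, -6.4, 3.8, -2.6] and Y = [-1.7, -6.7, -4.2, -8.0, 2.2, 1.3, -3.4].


Pearson correlation coefficient (population):
r = cov(X,Y) / (std(X) * std(Y))
Mean X = -1.0571, Mean Y = -2.9286
Cov(X,Y) = -0.028776
Std(X) = 4.221664, Std(Y) = 3.535014
r = -0.0019

-0.0019


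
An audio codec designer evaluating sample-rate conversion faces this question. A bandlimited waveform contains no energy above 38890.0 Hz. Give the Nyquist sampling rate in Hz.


The Nyquist rate is twice the maximum frequency component.
fs_min = 2 * fmax
      = 2 * 38890.0
      = 77780.0 Hz

77780.0


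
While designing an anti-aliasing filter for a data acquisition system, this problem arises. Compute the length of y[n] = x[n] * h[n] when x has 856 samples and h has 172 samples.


Linear convolution output length:
L = N + M - 1
  = 856 + 172 - 1
  = 1027 samples

1027


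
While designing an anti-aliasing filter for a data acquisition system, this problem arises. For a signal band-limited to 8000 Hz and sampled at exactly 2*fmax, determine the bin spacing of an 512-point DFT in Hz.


Step 1 — Nyquist sampling rate:
fs = 2 * fmax = 2 * 8000 = 16000 Hz

Step 2 — DFT bin spacing:
df = fs / N = 16000 / 512 = 31.25 Hz

31.25 Hz


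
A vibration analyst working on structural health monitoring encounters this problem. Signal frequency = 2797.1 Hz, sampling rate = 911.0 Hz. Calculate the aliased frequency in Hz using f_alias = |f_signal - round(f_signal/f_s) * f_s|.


Compute the nearest integer multiple of fs to the signal:
n = round(2797.1 / 911.0) = 3
f_alias = |2797.1 - 3 * 911.0|
        = |2797.1 - 2733.0|
        = 64.1 Hz

64.1


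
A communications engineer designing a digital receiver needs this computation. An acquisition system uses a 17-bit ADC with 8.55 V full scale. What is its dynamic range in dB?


Dynamic range from full-scale to LSB:
V_min = V_max / 2^bits = 8.55 / 2^17
DR = 20 * log10(V_max / V_min)
   = 20 * log10(2^17)
   = 20 * 17 * log10(2)
   = 102.35 dB

102.35 dB


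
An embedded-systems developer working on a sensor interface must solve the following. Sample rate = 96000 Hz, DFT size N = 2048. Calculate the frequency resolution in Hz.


DFT frequency resolution:
df = fs / N
   = 96000 / 2048
   = 46.875 Hz

46.875 Hz


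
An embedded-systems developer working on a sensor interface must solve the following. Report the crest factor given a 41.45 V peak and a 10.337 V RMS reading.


Crest factor is the ratio of peak to RMS:
CF = V_peak / V_rms
   = 41.45 / 10.337
   = 4.0099

4.0099


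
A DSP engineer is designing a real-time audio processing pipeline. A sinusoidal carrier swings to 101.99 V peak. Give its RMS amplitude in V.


RMS voltage for a sinusoidal waveform:
V_rms = V_peak / sqrt(2)
      = 101.99 / 1.414214
      = 72.118 V

72.118 V


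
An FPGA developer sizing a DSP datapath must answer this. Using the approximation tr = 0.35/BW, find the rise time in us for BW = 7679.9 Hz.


Rise time from bandwidth relationship:
tr = 0.35 / BW
   = 0.35 / 7679.9
   = 4.557351007e-05 s
   = 45.5735 us

45.5735 us


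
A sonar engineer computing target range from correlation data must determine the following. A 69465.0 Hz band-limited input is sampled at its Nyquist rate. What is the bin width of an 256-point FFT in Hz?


Step 1 — Nyquist sampling rate:
fs = 2 * fmax = 2 * 69465.0 = 138930.0 Hz

Step 2 — DFT bin spacing:
df = fs / N = 138930.0 / 256 = 542.6953 Hz

542.6953 Hz


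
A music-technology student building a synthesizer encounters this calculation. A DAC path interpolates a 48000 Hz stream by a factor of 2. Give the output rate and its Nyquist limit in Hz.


Step 1 — output sample rate after interpolation by L:
fs_out = L * fs_in = 2 * 48000 = 96000 Hz

Step 2 — Nyquist frequency of the output stream:
f_Nyq = fs_out / 2 = 96000 / 2 = 48000.0 Hz

fs_out = 96000 Hz; f_Nyquist = 48000.0 Hz


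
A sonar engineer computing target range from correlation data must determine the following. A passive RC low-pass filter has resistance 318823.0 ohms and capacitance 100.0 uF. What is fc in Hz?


Cutoff frequency of a first-order RC filter:
fc = 1 / (2 * pi * R * C)
C = 100.0 uF = 0.0001 F
fc = 1 / (2 * pi * 318823.0 * 0.0001)
   = 1 / 200.32239891909
   = 0.004992 Hz

0.004992 Hz


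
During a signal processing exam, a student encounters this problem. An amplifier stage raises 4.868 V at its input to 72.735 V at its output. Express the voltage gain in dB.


Voltage gain in dB:
G = 20 * log10(Vout / Vin)
  = 20 * log10(72.735 / 4.868)
  = 20 * log10(14.941454)
  = 20 * 1.174393
  = 23.49 dB

23.49 dB


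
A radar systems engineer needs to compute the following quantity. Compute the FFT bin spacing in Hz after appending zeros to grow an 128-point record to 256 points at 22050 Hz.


Frequency resolution after zero-padding:
N_padded = 128 * 2 = 256
df = fs / N_padded
   = 22050 / 256
   = 86.1328 Hz

86.1328 Hz


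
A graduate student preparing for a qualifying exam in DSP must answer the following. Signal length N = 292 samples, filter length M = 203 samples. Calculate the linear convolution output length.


Linear convolution output length:
L = N + M - 1
  = 292 + 203 - 1
  = 494 samples

494


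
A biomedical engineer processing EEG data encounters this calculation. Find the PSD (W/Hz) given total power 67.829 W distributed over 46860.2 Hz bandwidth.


Power spectral density:
PSD = P / BW
    = 67.829 / 46860.2
    = 0.00144748 W/Hz

0.00144748 W/Hz


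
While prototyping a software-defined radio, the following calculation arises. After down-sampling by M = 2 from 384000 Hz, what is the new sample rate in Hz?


Decimation reduces the sample rate:
fs_out = fs_in / M
       = 384000 / 2
       = 192000.0 Hz

192000.0 Hz


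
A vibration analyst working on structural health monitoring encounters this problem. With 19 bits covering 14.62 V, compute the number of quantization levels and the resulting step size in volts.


Step 1 — number of quantization levels:
L = 2^N = 2^19 = 524288

Step 2 — LSB step size:
delta = Vfs / L
      = 14.62 / 524288
      = 2.789e-05 V

Levels = 524288; step size = 2.789e-05 V


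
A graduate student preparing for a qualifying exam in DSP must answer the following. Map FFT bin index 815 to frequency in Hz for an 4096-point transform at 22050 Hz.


Frequency of DFT bin k:
f_k = k * fs / N
    = 815 * 22050 / 4096
    = 17970750 / 4096
    = 4387.39 Hz

4387.39 Hz


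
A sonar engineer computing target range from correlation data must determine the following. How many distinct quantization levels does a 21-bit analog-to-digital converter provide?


Number of quantization levels = 2^N
= 2^21
= 2097152

2097152


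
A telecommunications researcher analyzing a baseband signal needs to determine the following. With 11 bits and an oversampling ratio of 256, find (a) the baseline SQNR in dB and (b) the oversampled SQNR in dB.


Step 1 — baseline SQNR at Nyquist:
SQNR_base = 6.02*N + 1.76
          = 6.02*11 + 1.76
          = 67.98 dB

Step 2 — oversampling processing gain:
G = 10*log10(OSR) = 10*log10(256) = 24.08 dB

Step 3 — total:
SQNR_total = 67.98 + 24.08 = 92.06 dB

Base SQNR = 67.98 dB; oversampled SQNR = 92.06 dB


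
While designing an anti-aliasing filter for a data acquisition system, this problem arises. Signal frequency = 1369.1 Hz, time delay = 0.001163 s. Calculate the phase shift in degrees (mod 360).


Phase shift from frequency and time delay:
phi = 360 * f * t_delay
    = 360 * 1369.1 * 0.001163
    = 573.21 degrees
    mod 360 = 213.21 degrees

213.21 degrees


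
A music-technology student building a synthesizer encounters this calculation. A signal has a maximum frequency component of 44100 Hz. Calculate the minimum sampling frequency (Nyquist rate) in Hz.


The Nyquist rate is twice the maximum frequency component.
fs_min = 2 * fmax
      = 2 * 44100
      = 88200 Hz

88200


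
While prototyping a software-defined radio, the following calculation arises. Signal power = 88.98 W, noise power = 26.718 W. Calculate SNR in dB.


SNR in decibels:
SNR = 10 * log10(Ps / Pn)
    = 10 * log10(88.98 / 26.718)
    = 10 * log10(3.3303)
    = 10 * 0.5225
    = 5.22 dB

5.22 dB


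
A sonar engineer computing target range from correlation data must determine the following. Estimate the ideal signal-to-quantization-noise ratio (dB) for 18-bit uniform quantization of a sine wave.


Theoretical SNR for a full-scale sinusoid:
SNR = 6.02 * N + 1.76
    = 6.02 * 18 + 1.76
    = 108.36 + 1.76
    = 110.12 dB

110.12 dB


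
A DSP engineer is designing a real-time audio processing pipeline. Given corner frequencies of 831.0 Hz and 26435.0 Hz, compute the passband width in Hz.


Bandwidth is the difference of -3dB frequencies:
BW = f_high - f_low
   = 26435.0 - 831.0
   = 25604.0 Hz

25604.0 Hz


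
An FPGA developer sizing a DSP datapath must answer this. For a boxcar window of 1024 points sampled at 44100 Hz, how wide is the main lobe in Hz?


Main lobe width for a rectangular window:
Width = 2 * fs / N
      = 2 * 44100 / 1024
      = 88200 / 1024
      = 86.133 Hz

86.133 Hz


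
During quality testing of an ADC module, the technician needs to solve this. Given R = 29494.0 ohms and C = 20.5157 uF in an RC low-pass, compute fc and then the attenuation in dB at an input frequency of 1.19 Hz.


Step 1 — cutoff frequency:
fc = 1 / (2*pi*R*C)
C = 20.5157 uF = 2.05157e-05 F
fc = 1 / (2*pi*29494.0*2.05157e-05)
   = 0.263027 Hz

Step 2 — magnitude at f = 1.19 Hz:
|H(f)| = 1 / sqrt(1 + (f/fc)^2)
f/fc = 1.19 / 0.263027 = 4.52425
|H| = 1 / sqrt(1 + 20.468838) = 0.215822
|H|_dB = 20*log10(0.215822) = -13.32 dB

fc = 0.263027 Hz; |H(1.19 Hz)| = -13.32 dB


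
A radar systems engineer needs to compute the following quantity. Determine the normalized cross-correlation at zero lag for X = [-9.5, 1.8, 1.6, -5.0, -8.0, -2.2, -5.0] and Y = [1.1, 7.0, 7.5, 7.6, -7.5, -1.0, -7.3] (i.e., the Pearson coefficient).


Pearson correlation coefficient (population):
r = cov(X,Y) / (std(X) * std(Y))
Mean X = -3.7571, Mean Y = 1.0571
Cov(X,Y) = 14.664694
Std(X) = 4.072155, Std(Y) = 6.175263
r = 0.5832

0.5832


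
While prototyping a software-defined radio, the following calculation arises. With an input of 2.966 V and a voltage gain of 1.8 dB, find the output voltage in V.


Output voltage from dB gain:
V_out = V_in * 10^(gain_dB / 20)
      = 2.966 * 10^(1.8 / 20)
      = 2.966 * 1.230269
      = 3.649 V

3.649 V


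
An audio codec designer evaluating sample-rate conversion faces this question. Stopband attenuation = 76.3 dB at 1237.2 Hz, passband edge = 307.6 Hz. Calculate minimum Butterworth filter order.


Butterworth filter order formula:
n = log10(10^(A/10) - 1) / (2 * log10(f_stop/f_pass))
10^(76.3/10) - 1 = 42657950.8802
f_stop/f_pass = 1237.2 / 307.6 = 4.0221
n = 6.3115 -> ceil = 7

7


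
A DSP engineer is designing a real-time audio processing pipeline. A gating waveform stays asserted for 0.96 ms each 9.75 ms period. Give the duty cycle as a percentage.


Duty cycle as a percentage:
DC = (t_on / T) * 100
   = (0.96 / 9.75) * 100
   = 0.098462 * 100
   = 9.85 %

9.85 %


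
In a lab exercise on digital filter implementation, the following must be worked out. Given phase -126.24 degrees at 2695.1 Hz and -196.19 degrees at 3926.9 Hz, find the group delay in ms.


Group delay from phase difference:
tau = -d(phi)/d(omega)
d(phi) = -69.95 deg = -1.220858 rad
d(omega) = 2*pi*(3926.9 - 2695.1) = 7739.6277 rad/s
tau = -(-1.220858) / 7739.6277
    = 0.1577 ms

0.1577 ms


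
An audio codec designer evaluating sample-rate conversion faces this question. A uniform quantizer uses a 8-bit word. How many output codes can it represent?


Number of quantization levels = 2^N
= 2^8
= 256

256


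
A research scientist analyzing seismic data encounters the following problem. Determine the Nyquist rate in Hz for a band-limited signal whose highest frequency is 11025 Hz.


The Nyquist rate is twice the maximum frequency component.
fs_min = 2 * fmax
      = 2 * 11025
      = 22050 Hz

22050


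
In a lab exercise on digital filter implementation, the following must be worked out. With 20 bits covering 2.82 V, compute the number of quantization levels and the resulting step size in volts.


Step 1 — number of quantization levels:
L = 2^N = 2^20 = 1048576

Step 2 — LSB step size:
delta = Vfs / L
      = 2.82 / 1048576
      = 2.69e-06 V

Levels = 1048576; step size = 2.69e-06 V


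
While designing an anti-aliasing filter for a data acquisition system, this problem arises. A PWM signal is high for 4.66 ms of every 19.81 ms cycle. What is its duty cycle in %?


Duty cycle as a percentage:
DC = (t_on / T) * 100
   = (4.66 / 19.81) * 100
   = 0.235235 * 100
   = 23.52 %

23.52 %


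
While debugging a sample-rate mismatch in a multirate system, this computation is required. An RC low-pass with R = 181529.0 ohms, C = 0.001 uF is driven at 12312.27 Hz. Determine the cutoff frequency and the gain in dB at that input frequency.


Step 1 — cutoff frequency:
fc = 1 / (2*pi*R*C)
C = 0.001 uF = 1e-09 F
fc = 1 / (2*pi*181529.0*1e-09)
   = 876.747 Hz

Step 2 — magnitude at f = 12312.27 Hz:
|H(f)| = 1 / sqrt(1 + (f/fc)^2)
f/fc = 12312.27 / 876.747 = 14.043128
|H| = 1 / sqrt(1 + 197.209444) = 0.0710293
|H|_dB = 20*log10(0.0710293) = -22.97 dB

fc = 876.747 Hz; |H(12312.27 Hz)| = -22.97 dB


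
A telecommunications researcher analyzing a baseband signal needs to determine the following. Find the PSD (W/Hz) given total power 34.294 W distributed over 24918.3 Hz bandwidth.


Power spectral density:
PSD = P / BW
    = 34.294 / 24918.3
    = 0.00137626 W/Hz

0.00137626 W/Hz


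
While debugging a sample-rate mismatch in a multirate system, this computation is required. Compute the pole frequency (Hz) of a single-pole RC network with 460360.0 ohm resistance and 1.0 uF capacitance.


Cutoff frequency of a first-order RC filter:
fc = 1 / (2 * pi * R * C)
C = 1.0 uF = 1e-06 F
fc = 1 / (2 * pi * 460360.0 * 1e-06)
   = 1 / 2.8925271880132
   = 0.345718 Hz

0.345718 Hz


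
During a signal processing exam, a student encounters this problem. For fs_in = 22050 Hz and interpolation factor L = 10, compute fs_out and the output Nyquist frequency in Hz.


Step 1 — output sample rate after interpolation by L:
fs_out = L * fs_in = 10 * 22050 = 220500 Hz

Step 2 — Nyquist frequency of the output stream:
f_Nyq = fs_out / 2 = 220500 / 2 = 110250.0 Hz

fs_out = 220500 Hz; f_Nyquist = 110250.0 Hz


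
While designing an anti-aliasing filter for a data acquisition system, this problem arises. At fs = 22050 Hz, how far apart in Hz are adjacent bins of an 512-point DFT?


DFT frequency resolution:
df = fs / N
   = 22050 / 512
   = 43.0664 Hz

43.0664 Hz


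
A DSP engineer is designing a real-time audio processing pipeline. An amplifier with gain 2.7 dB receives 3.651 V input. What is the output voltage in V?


Output voltage from dB gain:
V_out = V_in * 10^(gain_dB / 20)
      = 3.651 * 10^(2.7 / 20)
      = 3.651 * 1.364583
      = 4.9821 V

4.9821 V


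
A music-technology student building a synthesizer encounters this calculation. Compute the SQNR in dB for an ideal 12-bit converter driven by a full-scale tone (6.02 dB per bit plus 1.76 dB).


Theoretical SNR for a full-scale sinusoid:
SNR = 6.02 * N + 1.76
    = 6.02 * 12 + 1.76
    = 72.24 + 1.76
    = 74.0 dB

74.0 dB


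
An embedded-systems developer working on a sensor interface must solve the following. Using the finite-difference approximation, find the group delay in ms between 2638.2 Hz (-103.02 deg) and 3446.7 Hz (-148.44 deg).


Group delay from phase difference:
tau = -d(phi)/d(omega)
d(phi) = -45.42 deg = -0.792729 rad
d(omega) = 2*pi*(3446.7 - 2638.2) = 5079.9553 rad/s
tau = -(-0.792729) / 5079.9553
    = 0.1561 ms

0.1561 ms


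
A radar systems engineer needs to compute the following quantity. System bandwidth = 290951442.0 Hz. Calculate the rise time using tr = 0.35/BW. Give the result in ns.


Rise time from bandwidth relationship:
tr = 0.35 / BW
   = 0.35 / 290951442.0
   = 1.202949872e-09 s
   = 1.2029 ns

1.2029 ns


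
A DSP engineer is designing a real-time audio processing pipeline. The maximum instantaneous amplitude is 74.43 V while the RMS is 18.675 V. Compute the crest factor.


Crest factor is the ratio of peak to RMS:
CF = V_peak / V_rms
   = 74.43 / 18.675
   = 3.9855

3.9855


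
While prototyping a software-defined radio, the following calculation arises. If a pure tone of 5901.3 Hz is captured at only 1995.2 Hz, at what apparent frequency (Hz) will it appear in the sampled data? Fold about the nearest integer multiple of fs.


Compute the nearest integer multiple of fs to the signal:
n = round(5901.3 / 1995.2) = 3
f_alias = |5901.3 - 3 * 1995.2|
        = |5901.3 - 5985.6|
        = 84.3 Hz

84.3


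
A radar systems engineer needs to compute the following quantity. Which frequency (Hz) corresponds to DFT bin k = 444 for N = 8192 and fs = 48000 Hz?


Frequency of DFT bin k:
f_k = k * fs / N
    = 444 * 48000 / 8192
    = 21312000 / 8192
    = 2601.562 Hz

2601.562 Hz


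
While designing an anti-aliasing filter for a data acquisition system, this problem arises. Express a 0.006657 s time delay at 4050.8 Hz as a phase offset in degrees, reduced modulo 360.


Phase shift from frequency and time delay:
phi = 360 * f * t_delay
    = 360 * 4050.8 * 0.006657
    = 9707.82 degrees
    mod 360 = 347.82 degrees

347.82 degrees


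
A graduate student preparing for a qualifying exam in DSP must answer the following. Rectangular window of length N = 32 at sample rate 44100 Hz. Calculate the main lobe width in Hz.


Main lobe width for a rectangular window:
Width = 2 * fs / N
      = 2 * 44100 / 32
      = 88200 / 32
      = 2756.25 Hz

2756.25 Hz


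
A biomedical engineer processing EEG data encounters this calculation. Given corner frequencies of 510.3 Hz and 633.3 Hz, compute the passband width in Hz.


Bandwidth is the difference of -3dB frequencies:
BW = f_high - f_low
   = 633.3 - 510.3
   = 123.0 Hz

123.0 Hz


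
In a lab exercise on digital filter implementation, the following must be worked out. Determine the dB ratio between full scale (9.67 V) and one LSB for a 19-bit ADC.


Dynamic range from full-scale to LSB:
V_min = V_max / 2^bits = 9.67 / 2^19
DR = 20 * log10(V_max / V_min)
   = 20 * log10(2^19)
   = 20 * 19 * log10(2)
   = 114.39 dB

114.39 dB


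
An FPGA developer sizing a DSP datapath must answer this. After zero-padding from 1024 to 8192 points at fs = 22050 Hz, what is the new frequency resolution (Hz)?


Frequency resolution after zero-padding:
N_padded = 1024 * 8 = 8192
df = fs / N_padded
   = 22050 / 8192
   = 2.6917 Hz

2.6917 Hz


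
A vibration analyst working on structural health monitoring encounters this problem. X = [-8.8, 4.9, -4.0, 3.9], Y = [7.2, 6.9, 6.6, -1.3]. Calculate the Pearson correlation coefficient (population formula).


Pearson correlation coefficient (population):
r = cov(X,Y) / (std(X) * std(Y))
Mean X = -1.0, Mean Y = 4.85
Cov(X,Y) = -10.405
Std(X) = 5.67142, Std(Y) = 3.557035
r = -0.5158

-0.5158


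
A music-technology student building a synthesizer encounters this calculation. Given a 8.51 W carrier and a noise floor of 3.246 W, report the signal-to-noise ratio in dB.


SNR in decibels:
SNR = 10 * log10(Ps / Pn)
    = 10 * log10(8.51 / 3.246)
    = 10 * log10(2.6217)
    = 10 * 0.4186
    = 4.19 dB

4.19 dB


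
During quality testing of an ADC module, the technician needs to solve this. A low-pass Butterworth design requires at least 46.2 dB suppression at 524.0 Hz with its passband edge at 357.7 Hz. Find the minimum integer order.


Butterworth filter order formula:
n = log10(10^(A/10) - 1) / (2 * log10(f_stop/f_pass))
10^(46.2/10) - 1 = 41685.9383
f_stop/f_pass = 524.0 / 357.7 = 1.4649
n = 13.9314 -> ceil = 14

14


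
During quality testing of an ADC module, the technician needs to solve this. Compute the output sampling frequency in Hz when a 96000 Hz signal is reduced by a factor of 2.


Decimation reduces the sample rate:
fs_out = fs_in / M
       = 96000 / 2
       = 48000.0 Hz

48000.0 Hz


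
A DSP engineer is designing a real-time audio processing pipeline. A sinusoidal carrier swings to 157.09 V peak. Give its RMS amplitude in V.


RMS voltage for a sinusoidal waveform:
V_rms = V_peak / sqrt(2)
      = 157.09 / 1.414214
      = 111.079 V

111.079 V


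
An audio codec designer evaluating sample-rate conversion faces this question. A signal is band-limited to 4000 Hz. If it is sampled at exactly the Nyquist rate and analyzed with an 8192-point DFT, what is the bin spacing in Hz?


Step 1 — Nyquist sampling rate:
fs = 2 * fmax = 2 * 4000 = 8000 Hz

Step 2 — DFT bin spacing:
df = fs / N = 8000 / 8192 = 0.9766 Hz

0.9766 Hz


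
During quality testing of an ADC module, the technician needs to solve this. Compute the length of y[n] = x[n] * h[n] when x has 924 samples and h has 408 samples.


Linear convolution output length:
L = N + M - 1
  = 924 + 408 - 1
  = 1331 samples

1331


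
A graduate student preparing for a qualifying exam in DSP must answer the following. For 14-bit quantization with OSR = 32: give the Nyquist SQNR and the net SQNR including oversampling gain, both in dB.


Step 1 — baseline SQNR at Nyquist:
SQNR_base = 6.02*N + 1.76
          = 6.02*14 + 1.76
          = 86.04 dB

Step 2 — oversampling processing gain:
G = 10*log10(OSR) = 10*log10(32) = 15.05 dB

Step 3 — total:
SQNR_total = 86.04 + 15.05 = 101.09 dB

Base SQNR = 86.04 dB; oversampled SQNR = 101.09 dB


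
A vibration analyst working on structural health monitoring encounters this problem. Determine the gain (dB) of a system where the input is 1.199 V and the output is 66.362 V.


Voltage gain in dB:
G = 20 * log10(Vout / Vin)
  = 20 * log10(66.362 / 1.199)
  = 20 * log10(55.34779)
  = 20 * 1.7431
  = 34.86 dB

34.86 dB


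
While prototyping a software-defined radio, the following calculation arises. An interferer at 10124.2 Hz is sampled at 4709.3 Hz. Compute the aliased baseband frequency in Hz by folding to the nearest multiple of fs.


Compute the nearest integer multiple of fs to the signal:
n = round(10124.2 / 4709.3) = 2
f_alias = |10124.2 - 2 * 4709.3|
        = |10124.2 - 9418.6|
        = 705.6 Hz

705.6


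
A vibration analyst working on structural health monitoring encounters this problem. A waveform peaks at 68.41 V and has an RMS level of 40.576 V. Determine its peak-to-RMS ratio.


Crest factor is the ratio of peak to RMS:
CF = V_peak / V_rms
   = 68.41 / 40.576
   = 1.686

1.686


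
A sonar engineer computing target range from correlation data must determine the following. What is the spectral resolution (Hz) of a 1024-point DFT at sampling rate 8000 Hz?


DFT frequency resolution:
df = fs / N
   = 8000 / 1024
   = 7.8125 Hz

7.8125 Hz


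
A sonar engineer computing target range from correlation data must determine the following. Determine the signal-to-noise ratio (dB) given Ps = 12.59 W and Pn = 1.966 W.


SNR in decibels:
SNR = 10 * log10(Ps / Pn)
    = 10 * log10(12.59 / 1.966)
    = 10 * log10(6.4039)
    = 10 * 0.8064
    = 8.06 dB

8.06 dB


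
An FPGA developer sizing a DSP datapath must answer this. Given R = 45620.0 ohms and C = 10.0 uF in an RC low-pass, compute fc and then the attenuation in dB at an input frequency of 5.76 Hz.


Step 1 — cutoff frequency:
fc = 1 / (2*pi*R*C)
C = 10.0 uF = 1e-05 F
fc = 1 / (2*pi*45620.0*1e-05)
   = 0.348871 Hz

Step 2 — magnitude at f = 5.76 Hz:
|H(f)| = 1 / sqrt(1 + (f/fc)^2)
f/fc = 5.76 / 0.348871 = 16.510401
|H| = 1 / sqrt(1 + 272.593341) = 0.0604571
|H|_dB = 20*log10(0.0604571) = -24.37 dB

fc = 0.348871 Hz; |H(5.76 Hz)| = -24.37 dB


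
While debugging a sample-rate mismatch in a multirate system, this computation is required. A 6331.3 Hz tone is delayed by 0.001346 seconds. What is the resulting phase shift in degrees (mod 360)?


Phase shift from frequency and time delay:
phi = 360 * f * t_delay
    = 360 * 6331.3 * 0.001346
    = 3067.89 degrees
    mod 360 = 187.89 degrees

187.89 degrees


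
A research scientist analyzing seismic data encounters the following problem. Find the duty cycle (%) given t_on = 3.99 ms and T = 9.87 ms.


Duty cycle as a percentage:
DC = (t_on / T) * 100
   = (3.99 / 9.87) * 100
   = 0.404255 * 100
   = 40.43 %

40.43 %


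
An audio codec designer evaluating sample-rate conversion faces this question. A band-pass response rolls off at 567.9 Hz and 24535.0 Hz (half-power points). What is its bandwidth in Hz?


Bandwidth is the difference of -3dB frequencies:
BW = f_high - f_low
   = 24535.0 - 567.9
   = 23967.1 Hz

23967.1 Hz
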